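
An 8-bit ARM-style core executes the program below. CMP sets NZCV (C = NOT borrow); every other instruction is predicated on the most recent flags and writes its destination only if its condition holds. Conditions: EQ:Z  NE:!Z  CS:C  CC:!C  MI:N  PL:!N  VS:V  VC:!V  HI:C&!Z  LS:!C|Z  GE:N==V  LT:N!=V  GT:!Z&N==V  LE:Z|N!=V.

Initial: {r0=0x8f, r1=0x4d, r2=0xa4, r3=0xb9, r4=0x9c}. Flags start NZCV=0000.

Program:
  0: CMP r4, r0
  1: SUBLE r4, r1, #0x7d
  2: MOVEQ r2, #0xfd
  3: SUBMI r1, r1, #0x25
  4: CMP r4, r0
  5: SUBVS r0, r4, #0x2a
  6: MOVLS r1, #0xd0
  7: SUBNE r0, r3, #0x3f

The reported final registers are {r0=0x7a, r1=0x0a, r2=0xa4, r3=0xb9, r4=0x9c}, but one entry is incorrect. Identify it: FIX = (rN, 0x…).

[0] flags=0010 → (cmp)
[1] flags=0010 LE?F → skip
[2] flags=0010 EQ?F → skip
[3] flags=0010 MI?F → skip
[4] flags=0010 → (cmp)
[5] flags=0010 VS?F → skip
[6] flags=0010 LS?F → skip
[7] flags=0010 NE?T → r0=0x7a

FIX = (r1, 0x4d)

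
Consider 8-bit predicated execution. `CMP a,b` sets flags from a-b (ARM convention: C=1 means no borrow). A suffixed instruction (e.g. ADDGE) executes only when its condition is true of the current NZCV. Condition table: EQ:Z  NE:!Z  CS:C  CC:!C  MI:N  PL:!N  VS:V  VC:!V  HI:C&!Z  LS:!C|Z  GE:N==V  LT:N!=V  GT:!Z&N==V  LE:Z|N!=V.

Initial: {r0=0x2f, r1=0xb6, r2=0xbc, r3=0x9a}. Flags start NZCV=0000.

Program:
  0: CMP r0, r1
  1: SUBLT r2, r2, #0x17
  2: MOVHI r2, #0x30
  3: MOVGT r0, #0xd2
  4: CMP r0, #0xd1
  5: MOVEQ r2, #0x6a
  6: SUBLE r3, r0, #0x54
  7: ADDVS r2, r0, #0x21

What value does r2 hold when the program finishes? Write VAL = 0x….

[0] flags=0000 → (cmp)
[1] flags=0000 LT?F → skip
[2] flags=0000 HI?F → skip
[3] flags=0000 GT?T → r0=0xd2
[4] flags=0010 → (cmp)
[5] flags=0010 EQ?F → skip
[6] flags=0010 LE?F → skip
[7] flags=0010 VS?F → skip

VAL = 0xbc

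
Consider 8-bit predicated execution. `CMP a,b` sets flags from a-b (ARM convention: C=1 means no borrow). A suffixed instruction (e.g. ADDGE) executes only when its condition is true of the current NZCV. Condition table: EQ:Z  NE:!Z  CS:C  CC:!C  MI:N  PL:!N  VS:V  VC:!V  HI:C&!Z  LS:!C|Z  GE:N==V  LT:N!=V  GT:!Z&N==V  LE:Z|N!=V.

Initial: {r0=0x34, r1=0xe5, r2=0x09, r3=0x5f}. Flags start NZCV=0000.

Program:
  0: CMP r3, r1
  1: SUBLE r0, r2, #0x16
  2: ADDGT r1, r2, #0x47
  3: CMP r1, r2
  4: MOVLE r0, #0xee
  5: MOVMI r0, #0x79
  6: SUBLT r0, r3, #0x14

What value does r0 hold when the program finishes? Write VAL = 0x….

0: ✓ CMP  NZCV=0000
1: · SUBLE
2: ✓ ADDGT  r1←0x50
3: ✓ CMP  NZCV=0010
4: · MOVLE
5: · MOVMI
6: · SUBLT

VAL = 0x34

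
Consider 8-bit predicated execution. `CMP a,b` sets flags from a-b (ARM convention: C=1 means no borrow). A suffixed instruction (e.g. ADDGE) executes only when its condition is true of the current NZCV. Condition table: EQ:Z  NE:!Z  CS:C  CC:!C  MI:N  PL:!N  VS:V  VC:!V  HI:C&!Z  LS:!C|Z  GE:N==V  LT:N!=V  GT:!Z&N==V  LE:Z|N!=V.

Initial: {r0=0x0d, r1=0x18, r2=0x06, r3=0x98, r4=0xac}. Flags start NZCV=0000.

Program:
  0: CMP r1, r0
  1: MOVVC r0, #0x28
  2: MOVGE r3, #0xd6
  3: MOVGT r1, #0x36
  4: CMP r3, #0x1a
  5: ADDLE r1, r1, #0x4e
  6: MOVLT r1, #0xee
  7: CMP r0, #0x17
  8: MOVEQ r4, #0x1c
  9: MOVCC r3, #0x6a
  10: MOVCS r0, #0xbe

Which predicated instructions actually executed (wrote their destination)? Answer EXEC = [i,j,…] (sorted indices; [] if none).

EXEC = [1,2,3,5,6,10]

[0] flags=0010 → (cmp)
[1] flags=0010 VC?T → r0=0x28
[2] flags=0010 GE?T → r3=0xd6
[3] flags=0010 GT?T → r1=0x36
[4] flags=1010 → (cmp)
[5] flags=1010 LE?T → r1=0x84
[6] flags=1010 LT?T → r1=0xee
[7] flags=0010 → (cmp)
[8] flags=0010 EQ?F → skip
[9] flags=0010 CC?F → skip
[10] flags=0010 CS?T → r0=0xbe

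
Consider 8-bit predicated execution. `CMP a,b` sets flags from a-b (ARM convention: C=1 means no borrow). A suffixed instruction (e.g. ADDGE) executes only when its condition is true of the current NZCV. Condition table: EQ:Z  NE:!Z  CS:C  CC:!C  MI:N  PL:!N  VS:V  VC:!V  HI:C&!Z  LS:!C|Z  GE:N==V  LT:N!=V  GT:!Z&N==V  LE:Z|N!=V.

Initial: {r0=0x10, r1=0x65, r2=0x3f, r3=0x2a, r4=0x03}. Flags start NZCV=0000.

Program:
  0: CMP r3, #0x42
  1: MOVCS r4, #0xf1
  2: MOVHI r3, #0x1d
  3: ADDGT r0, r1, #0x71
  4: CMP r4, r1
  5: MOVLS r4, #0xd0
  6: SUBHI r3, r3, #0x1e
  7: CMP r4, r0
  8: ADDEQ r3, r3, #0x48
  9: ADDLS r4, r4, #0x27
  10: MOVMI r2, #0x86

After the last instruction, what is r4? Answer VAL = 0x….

VAL = 0xd0

0: ✓ CMP  NZCV=1000
1: · MOVCS
2: · MOVHI
3: · ADDGT
4: ✓ CMP  NZCV=1000
5: ✓ MOVLS  r4←0xd0
6: · SUBHI
7: ✓ CMP  NZCV=1010
8: · ADDEQ
9: · ADDLS
10: ✓ MOVMI  r2←0x86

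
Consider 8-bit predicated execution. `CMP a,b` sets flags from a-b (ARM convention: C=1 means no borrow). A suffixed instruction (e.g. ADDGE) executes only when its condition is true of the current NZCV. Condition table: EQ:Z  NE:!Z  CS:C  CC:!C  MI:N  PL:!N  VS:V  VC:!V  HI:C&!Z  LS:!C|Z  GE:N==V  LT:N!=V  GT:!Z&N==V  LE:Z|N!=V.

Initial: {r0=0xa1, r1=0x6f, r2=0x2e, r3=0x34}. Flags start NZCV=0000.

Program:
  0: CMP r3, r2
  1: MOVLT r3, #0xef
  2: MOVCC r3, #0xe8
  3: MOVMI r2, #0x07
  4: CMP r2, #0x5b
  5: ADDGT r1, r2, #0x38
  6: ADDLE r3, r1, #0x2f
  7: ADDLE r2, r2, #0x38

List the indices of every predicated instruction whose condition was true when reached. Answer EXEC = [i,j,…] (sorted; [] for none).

EXEC = [6,7]

0: ✓ CMP  NZCV=0010
1: · MOVLT
2: · MOVCC
3: · MOVMI
4: ✓ CMP  NZCV=1000
5: · ADDGT
6: ✓ ADDLE  r3←0x9e
7: ✓ ADDLE  r2←0x66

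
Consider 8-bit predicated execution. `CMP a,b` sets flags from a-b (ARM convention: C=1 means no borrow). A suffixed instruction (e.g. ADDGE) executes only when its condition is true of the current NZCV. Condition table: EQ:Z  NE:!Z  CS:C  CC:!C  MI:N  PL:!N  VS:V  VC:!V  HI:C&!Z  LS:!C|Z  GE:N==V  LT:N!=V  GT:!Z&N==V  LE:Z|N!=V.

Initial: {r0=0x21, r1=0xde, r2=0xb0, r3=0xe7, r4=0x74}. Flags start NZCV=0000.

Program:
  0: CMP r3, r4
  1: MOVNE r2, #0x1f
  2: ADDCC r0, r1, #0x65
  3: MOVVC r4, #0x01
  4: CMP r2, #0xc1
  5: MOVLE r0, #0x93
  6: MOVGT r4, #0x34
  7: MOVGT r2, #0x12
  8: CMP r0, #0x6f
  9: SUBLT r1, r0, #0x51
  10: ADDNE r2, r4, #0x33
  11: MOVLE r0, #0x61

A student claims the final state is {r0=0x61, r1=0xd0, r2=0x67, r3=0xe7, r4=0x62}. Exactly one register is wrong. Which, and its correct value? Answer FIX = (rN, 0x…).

FIX = (r4, 0x34)

[0] flags=0011 → (cmp)
[1] flags=0011 NE?T → r2=0x1f
[2] flags=0011 CC?F → skip
[3] flags=0011 VC?F → skip
[4] flags=0000 → (cmp)
[5] flags=0000 LE?F → skip
[6] flags=0000 GT?T → r4=0x34
[7] flags=0000 GT?T → r2=0x12
[8] flags=1000 → (cmp)
[9] flags=1000 LT?T → r1=0xd0
[10] flags=1000 NE?T → r2=0x67
[11] flags=1000 LE?T → r0=0x61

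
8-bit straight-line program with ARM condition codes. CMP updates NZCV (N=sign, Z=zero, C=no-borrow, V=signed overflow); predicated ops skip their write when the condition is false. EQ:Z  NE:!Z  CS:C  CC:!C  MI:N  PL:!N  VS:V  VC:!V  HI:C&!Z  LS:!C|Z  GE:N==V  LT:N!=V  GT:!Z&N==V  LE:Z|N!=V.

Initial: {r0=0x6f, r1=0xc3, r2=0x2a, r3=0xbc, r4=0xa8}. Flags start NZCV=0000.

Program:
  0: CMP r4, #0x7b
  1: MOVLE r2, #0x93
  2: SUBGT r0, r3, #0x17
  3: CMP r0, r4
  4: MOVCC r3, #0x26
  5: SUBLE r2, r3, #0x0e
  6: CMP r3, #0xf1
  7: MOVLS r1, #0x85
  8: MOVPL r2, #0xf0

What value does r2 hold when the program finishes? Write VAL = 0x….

[0] flags=0011 → (cmp)
[1] flags=0011 LE?T → r2=0x93
[2] flags=0011 GT?F → skip
[3] flags=1001 → (cmp)
[4] flags=1001 CC?T → r3=0x26
[5] flags=1001 LE?F → skip
[6] flags=0000 → (cmp)
[7] flags=0000 LS?T → r1=0x85
[8] flags=0000 PL?T → r2=0xf0

VAL = 0xf0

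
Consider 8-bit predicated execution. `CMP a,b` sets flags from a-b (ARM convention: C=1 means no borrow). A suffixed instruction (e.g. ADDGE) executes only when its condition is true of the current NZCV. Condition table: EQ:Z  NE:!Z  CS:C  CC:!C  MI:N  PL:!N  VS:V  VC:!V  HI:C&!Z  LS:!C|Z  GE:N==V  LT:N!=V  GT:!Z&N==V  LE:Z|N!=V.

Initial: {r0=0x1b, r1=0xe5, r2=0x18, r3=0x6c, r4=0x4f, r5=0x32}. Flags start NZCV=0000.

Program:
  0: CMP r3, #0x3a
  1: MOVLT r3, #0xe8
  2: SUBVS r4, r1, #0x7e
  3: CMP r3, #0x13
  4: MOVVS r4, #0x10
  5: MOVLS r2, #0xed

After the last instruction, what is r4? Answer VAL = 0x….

0: ✓ CMP  NZCV=0010
1: · MOVLT
2: · SUBVS
3: ✓ CMP  NZCV=0010
4: · MOVVS
5: · MOVLS

VAL = 0x4f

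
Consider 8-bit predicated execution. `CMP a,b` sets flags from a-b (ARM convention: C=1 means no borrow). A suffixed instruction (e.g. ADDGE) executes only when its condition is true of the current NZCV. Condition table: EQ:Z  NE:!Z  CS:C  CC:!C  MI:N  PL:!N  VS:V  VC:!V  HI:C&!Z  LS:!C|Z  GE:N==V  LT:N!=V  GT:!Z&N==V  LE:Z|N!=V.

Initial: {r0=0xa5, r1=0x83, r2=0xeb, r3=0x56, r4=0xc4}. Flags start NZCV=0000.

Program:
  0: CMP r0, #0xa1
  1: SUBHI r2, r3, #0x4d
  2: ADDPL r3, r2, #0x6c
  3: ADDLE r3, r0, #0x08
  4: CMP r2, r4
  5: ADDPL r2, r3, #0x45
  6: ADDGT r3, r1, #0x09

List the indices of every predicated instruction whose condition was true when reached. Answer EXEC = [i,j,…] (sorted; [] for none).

0: ✓ CMP  NZCV=0010
1: ✓ SUBHI  r2←0x09
2: ✓ ADDPL  r3←0x75
3: · ADDLE
4: ✓ CMP  NZCV=0000
5: ✓ ADDPL  r2←0xba
6: ✓ ADDGT  r3←0x8c

EXEC = [1,2,5,6]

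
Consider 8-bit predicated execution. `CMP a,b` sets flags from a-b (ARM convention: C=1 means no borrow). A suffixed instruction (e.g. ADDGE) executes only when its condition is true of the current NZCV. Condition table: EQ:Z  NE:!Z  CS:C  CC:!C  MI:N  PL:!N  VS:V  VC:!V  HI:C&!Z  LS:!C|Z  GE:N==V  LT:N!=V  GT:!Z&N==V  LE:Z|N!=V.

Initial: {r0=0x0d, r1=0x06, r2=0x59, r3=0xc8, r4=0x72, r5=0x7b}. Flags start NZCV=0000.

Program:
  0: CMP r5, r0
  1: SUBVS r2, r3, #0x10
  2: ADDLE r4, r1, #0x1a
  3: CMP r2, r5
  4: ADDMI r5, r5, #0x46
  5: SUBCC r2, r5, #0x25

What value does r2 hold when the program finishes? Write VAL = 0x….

VAL = 0x9c

0: ✓ CMP  NZCV=0010
1: · SUBVS
2: · ADDLE
3: ✓ CMP  NZCV=1000
4: ✓ ADDMI  r5←0xc1
5: ✓ SUBCC  r2←0x9c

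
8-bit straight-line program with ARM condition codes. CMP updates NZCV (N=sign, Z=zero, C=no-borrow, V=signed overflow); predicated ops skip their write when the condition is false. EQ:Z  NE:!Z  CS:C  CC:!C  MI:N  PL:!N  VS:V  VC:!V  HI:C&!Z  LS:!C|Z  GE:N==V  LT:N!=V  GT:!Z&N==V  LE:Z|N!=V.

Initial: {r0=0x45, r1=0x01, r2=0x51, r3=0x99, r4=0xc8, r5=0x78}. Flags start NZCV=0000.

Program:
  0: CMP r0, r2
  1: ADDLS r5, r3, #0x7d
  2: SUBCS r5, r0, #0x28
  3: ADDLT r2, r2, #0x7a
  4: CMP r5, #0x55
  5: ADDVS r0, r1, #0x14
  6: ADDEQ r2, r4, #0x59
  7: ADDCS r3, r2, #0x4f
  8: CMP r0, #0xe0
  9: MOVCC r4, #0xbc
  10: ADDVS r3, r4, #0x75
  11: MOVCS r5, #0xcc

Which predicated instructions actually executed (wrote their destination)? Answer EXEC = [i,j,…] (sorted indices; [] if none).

[0] flags=1000 → (cmp)
[1] flags=1000 LS?T → r5=0x16
[2] flags=1000 CS?F → skip
[3] flags=1000 LT?T → r2=0xcb
[4] flags=1000 → (cmp)
[5] flags=1000 VS?F → skip
[6] flags=1000 EQ?F → skip
[7] flags=1000 CS?F → skip
[8] flags=0000 → (cmp)
[9] flags=0000 CC?T → r4=0xbc
[10] flags=0000 VS?F → skip
[11] flags=0000 CS?F → skip

EXEC = [1,3,9]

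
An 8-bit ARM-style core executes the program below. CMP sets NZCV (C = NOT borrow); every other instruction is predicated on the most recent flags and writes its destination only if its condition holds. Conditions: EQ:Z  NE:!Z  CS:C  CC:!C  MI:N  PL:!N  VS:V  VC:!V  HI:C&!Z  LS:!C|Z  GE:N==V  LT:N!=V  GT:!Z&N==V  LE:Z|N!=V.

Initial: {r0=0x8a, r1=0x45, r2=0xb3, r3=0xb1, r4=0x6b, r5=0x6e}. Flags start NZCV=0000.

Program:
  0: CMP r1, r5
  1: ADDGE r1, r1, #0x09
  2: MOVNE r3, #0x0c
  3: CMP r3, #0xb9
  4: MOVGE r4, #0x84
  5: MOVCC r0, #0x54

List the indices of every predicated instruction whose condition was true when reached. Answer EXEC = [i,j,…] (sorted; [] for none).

EXEC = [2,4,5]

[0] flags=1000 → (cmp)
[1] flags=1000 GE?F → skip
[2] flags=1000 NE?T → r3=0x0c
[3] flags=0000 → (cmp)
[4] flags=0000 GE?T → r4=0x84
[5] flags=0000 CC?T → r0=0x54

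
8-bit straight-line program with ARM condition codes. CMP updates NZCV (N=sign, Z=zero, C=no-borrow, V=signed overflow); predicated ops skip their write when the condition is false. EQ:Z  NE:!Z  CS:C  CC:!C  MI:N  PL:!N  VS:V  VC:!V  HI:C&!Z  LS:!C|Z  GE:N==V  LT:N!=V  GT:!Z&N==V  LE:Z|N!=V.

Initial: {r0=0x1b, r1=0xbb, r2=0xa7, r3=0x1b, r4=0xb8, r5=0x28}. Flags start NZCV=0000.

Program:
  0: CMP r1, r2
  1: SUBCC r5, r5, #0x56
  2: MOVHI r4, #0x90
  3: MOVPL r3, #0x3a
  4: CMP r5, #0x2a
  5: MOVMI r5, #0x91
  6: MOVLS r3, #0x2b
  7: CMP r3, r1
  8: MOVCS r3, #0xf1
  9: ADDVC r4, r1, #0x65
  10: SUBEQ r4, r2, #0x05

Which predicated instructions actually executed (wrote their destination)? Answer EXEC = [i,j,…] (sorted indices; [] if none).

[0] flags=0010 → (cmp)
[1] flags=0010 CC?F → skip
[2] flags=0010 HI?T → r4=0x90
[3] flags=0010 PL?T → r3=0x3a
[4] flags=1000 → (cmp)
[5] flags=1000 MI?T → r5=0x91
[6] flags=1000 LS?T → r3=0x2b
[7] flags=0000 → (cmp)
[8] flags=0000 CS?F → skip
[9] flags=0000 VC?T → r4=0x20
[10] flags=0000 EQ?F → skip

EXEC = [2,3,5,6,9]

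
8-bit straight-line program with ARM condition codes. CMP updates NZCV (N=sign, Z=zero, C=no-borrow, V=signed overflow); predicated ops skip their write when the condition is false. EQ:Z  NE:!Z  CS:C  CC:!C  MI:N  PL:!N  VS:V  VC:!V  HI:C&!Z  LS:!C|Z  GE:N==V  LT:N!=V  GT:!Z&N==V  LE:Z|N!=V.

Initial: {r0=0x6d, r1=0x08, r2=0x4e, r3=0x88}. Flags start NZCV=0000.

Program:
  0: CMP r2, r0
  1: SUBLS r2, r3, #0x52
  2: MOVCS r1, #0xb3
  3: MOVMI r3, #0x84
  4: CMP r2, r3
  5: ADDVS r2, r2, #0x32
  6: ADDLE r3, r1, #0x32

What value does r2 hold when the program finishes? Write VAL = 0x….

[0] flags=1000 → (cmp)
[1] flags=1000 LS?T → r2=0x36
[2] flags=1000 CS?F → skip
[3] flags=1000 MI?T → r3=0x84
[4] flags=1001 → (cmp)
[5] flags=1001 VS?T → r2=0x68
[6] flags=1001 LE?F → skip

VAL = 0x68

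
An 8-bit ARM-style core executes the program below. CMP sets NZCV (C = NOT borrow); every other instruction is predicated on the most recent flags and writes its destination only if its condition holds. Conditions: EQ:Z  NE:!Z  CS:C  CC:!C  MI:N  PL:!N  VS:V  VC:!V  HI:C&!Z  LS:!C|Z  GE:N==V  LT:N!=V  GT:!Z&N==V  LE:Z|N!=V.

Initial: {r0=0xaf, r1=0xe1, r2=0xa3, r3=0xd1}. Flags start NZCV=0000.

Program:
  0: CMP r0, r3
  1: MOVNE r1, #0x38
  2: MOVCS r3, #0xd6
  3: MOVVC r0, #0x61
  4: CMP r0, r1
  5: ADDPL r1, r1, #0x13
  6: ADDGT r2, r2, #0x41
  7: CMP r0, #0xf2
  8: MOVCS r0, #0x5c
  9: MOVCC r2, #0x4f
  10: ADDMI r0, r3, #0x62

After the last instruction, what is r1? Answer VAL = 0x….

0: ✓ CMP  NZCV=1000
1: ✓ MOVNE  r1←0x38
2: · MOVCS
3: ✓ MOVVC  r0←0x61
4: ✓ CMP  NZCV=0010
5: ✓ ADDPL  r1←0x4b
6: ✓ ADDGT  r2←0xe4
7: ✓ CMP  NZCV=0000
8: · MOVCS
9: ✓ MOVCC  r2←0x4f
10: · ADDMI

VAL = 0x4b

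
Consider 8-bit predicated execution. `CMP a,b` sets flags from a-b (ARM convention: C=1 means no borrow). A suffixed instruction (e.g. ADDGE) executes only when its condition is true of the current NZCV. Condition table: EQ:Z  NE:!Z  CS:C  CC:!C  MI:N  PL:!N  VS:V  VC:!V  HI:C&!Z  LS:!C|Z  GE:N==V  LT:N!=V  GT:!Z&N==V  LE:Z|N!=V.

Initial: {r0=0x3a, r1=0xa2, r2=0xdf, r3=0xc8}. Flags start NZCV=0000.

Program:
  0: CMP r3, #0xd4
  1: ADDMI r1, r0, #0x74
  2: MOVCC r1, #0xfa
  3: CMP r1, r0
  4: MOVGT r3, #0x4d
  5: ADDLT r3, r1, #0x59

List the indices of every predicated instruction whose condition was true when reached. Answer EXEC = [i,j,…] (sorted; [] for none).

EXEC = [1,2,5]

0: ✓ CMP  NZCV=1000
1: ✓ ADDMI  r1←0xae
2: ✓ MOVCC  r1←0xfa
3: ✓ CMP  NZCV=1010
4: · MOVGT
5: ✓ ADDLT  r3←0x53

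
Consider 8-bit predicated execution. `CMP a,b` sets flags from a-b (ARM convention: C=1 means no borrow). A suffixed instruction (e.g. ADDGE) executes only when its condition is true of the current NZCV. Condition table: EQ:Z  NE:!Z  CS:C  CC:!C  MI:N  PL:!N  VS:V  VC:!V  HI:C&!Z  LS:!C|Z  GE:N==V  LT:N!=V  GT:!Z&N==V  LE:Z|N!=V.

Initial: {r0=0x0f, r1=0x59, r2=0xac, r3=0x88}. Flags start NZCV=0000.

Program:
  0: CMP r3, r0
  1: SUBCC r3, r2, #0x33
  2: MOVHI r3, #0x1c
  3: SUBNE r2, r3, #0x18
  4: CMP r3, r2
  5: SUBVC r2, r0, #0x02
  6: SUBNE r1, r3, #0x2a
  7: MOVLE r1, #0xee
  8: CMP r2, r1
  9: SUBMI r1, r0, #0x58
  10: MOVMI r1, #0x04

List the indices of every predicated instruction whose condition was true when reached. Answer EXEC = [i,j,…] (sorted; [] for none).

EXEC = [2,3,5,6]

0: ✓ CMP  NZCV=0011
1: · SUBCC
2: ✓ MOVHI  r3←0x1c
3: ✓ SUBNE  r2←0x04
4: ✓ CMP  NZCV=0010
5: ✓ SUBVC  r2←0x0d
6: ✓ SUBNE  r1←0xf2
7: · MOVLE
8: ✓ CMP  NZCV=0000
9: · SUBMI
10: · MOVMI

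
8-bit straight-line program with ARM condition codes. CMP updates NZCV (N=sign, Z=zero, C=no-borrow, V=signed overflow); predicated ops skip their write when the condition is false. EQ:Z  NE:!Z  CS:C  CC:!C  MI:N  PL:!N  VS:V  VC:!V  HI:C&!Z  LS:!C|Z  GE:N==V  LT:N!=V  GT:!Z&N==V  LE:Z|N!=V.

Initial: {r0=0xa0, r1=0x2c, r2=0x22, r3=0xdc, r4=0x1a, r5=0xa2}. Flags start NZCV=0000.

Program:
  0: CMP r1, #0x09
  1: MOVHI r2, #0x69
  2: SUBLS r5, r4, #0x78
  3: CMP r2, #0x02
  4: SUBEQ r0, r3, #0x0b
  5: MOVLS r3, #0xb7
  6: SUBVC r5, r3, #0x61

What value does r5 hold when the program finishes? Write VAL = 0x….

VAL = 0x7b

0: ✓ CMP  NZCV=0010
1: ✓ MOVHI  r2←0x69
2: · SUBLS
3: ✓ CMP  NZCV=0010
4: · SUBEQ
5: · MOVLS
6: ✓ SUBVC  r5←0x7b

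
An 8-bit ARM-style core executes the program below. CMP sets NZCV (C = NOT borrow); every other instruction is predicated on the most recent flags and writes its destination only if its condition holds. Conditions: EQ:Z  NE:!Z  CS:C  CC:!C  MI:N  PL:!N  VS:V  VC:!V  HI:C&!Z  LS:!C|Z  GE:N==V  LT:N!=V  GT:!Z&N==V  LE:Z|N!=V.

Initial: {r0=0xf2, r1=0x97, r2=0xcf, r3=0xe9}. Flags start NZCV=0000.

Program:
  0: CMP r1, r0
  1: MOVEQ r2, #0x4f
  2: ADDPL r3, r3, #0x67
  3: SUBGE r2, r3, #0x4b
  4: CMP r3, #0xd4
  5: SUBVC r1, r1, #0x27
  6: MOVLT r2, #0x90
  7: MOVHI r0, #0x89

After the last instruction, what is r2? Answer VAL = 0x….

0: ✓ CMP  NZCV=1000
1: · MOVEQ
2: · ADDPL
3: · SUBGE
4: ✓ CMP  NZCV=0010
5: ✓ SUBVC  r1←0x70
6: · MOVLT
7: ✓ MOVHI  r0←0x89

VAL = 0xcf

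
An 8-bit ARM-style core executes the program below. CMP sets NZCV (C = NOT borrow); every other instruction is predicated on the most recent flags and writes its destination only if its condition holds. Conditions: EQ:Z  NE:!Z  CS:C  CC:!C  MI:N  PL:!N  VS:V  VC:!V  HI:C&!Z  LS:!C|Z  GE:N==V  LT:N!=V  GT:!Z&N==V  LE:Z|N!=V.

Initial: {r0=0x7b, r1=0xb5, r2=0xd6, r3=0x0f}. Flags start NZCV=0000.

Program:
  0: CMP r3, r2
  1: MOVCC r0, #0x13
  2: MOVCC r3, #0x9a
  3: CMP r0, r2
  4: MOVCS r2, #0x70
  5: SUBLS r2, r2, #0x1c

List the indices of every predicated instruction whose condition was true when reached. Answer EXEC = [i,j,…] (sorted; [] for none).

EXEC = [1,2,5]

[0] flags=0000 → (cmp)
[1] flags=0000 CC?T → r0=0x13
[2] flags=0000 CC?T → r3=0x9a
[3] flags=0000 → (cmp)
[4] flags=0000 CS?F → skip
[5] flags=0000 LS?T → r2=0xba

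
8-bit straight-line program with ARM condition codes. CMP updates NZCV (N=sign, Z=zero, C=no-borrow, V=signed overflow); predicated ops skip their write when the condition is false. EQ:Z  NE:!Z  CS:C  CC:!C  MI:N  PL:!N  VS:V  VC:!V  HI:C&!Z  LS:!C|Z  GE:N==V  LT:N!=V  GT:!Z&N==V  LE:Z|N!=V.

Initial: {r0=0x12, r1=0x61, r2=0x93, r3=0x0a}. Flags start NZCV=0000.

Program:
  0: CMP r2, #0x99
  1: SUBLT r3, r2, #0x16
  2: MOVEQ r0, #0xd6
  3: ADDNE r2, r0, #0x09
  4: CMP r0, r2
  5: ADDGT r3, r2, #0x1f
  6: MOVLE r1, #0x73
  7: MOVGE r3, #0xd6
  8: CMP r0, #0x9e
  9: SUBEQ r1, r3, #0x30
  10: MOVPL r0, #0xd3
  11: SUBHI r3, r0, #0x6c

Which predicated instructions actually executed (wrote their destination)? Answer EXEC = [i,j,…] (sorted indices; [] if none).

0: ✓ CMP  NZCV=1000
1: ✓ SUBLT  r3←0x7d
2: · MOVEQ
3: ✓ ADDNE  r2←0x1b
4: ✓ CMP  NZCV=1000
5: · ADDGT
6: ✓ MOVLE  r1←0x73
7: · MOVGE
8: ✓ CMP  NZCV=0000
9: · SUBEQ
10: ✓ MOVPL  r0←0xd3
11: · SUBHI

EXEC = [1,3,6,10]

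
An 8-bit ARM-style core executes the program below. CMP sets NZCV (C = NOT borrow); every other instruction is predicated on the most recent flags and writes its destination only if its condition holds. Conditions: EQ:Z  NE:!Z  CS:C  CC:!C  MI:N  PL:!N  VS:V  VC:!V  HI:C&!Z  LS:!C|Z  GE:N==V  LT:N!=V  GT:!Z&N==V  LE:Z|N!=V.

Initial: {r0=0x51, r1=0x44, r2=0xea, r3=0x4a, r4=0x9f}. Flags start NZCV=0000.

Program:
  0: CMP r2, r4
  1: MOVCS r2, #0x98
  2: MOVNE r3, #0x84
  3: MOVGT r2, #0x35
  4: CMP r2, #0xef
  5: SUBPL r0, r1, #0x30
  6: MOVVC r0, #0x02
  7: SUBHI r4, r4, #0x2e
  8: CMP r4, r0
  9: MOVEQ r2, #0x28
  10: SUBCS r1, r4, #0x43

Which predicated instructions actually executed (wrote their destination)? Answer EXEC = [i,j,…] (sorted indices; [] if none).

EXEC = [1,2,3,5,6,10]

[0] flags=0010 → (cmp)
[1] flags=0010 CS?T → r2=0x98
[2] flags=0010 NE?T → r3=0x84
[3] flags=0010 GT?T → r2=0x35
[4] flags=0000 → (cmp)
[5] flags=0000 PL?T → r0=0x14
[6] flags=0000 VC?T → r0=0x02
[7] flags=0000 HI?F → skip
[8] flags=1010 → (cmp)
[9] flags=1010 EQ?F → skip
[10] flags=1010 CS?T → r1=0x5c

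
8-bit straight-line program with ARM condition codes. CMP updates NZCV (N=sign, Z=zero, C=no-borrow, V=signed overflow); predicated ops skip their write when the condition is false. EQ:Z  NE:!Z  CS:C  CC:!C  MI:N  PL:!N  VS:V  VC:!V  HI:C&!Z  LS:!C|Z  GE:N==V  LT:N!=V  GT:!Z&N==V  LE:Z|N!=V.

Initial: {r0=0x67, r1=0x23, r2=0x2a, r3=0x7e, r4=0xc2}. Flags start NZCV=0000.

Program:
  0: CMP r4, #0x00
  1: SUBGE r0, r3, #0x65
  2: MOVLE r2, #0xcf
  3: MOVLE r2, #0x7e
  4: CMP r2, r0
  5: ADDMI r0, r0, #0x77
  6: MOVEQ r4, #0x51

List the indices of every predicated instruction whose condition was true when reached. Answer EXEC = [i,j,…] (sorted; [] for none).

0: ✓ CMP  NZCV=1010
1: · SUBGE
2: ✓ MOVLE  r2←0xcf
3: ✓ MOVLE  r2←0x7e
4: ✓ CMP  NZCV=0010
5: · ADDMI
6: · MOVEQ

EXEC = [2,3]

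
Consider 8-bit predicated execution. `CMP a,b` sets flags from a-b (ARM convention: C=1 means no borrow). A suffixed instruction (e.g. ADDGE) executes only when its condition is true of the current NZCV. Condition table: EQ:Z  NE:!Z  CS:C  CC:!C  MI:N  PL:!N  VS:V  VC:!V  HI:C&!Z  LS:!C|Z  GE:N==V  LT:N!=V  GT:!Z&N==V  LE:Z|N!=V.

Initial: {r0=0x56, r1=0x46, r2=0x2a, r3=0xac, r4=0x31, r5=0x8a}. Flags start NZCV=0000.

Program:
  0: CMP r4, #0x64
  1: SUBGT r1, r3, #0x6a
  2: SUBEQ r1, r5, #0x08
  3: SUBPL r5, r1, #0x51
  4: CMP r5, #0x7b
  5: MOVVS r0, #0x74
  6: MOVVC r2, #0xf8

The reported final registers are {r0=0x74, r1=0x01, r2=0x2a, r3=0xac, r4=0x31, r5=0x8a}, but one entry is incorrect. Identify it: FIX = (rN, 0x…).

[0] flags=1000 → (cmp)
[1] flags=1000 GT?F → skip
[2] flags=1000 EQ?F → skip
[3] flags=1000 PL?F → skip
[4] flags=0011 → (cmp)
[5] flags=0011 VS?T → r0=0x74
[6] flags=0011 VC?F → skip

FIX = (r1, 0x46)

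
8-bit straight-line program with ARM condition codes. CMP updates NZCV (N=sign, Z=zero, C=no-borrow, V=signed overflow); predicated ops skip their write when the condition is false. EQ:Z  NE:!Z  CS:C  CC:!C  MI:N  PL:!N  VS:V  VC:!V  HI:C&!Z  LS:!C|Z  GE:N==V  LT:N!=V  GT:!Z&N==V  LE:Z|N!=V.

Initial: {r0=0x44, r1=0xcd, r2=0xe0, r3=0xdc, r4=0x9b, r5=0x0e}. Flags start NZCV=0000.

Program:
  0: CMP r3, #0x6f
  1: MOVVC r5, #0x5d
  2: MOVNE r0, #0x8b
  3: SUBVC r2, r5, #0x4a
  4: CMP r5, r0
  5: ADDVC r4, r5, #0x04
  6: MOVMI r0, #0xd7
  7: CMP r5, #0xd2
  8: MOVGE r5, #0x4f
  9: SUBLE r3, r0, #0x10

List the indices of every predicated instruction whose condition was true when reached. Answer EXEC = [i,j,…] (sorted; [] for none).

EXEC = [2,6,8]

[0] flags=0011 → (cmp)
[1] flags=0011 VC?F → skip
[2] flags=0011 NE?T → r0=0x8b
[3] flags=0011 VC?F → skip
[4] flags=1001 → (cmp)
[5] flags=1001 VC?F → skip
[6] flags=1001 MI?T → r0=0xd7
[7] flags=0000 → (cmp)
[8] flags=0000 GE?T → r5=0x4f
[9] flags=0000 LE?F → skip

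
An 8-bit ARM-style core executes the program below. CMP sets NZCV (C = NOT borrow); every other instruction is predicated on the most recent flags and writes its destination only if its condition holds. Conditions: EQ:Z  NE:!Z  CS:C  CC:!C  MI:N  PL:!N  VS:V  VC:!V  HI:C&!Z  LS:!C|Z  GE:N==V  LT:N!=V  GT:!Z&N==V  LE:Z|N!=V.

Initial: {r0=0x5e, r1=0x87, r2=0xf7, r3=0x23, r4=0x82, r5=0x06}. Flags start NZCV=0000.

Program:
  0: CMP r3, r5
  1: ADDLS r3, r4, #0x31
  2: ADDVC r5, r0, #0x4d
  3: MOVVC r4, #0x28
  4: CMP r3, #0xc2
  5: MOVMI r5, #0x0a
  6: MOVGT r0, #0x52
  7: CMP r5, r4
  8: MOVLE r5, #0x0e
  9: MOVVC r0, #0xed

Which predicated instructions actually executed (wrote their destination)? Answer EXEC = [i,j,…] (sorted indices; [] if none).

EXEC = [2,3,6,8,9]

[0] flags=0010 → (cmp)
[1] flags=0010 LS?F → skip
[2] flags=0010 VC?T → r5=0xab
[3] flags=0010 VC?T → r4=0x28
[4] flags=0000 → (cmp)
[5] flags=0000 MI?F → skip
[6] flags=0000 GT?T → r0=0x52
[7] flags=1010 → (cmp)
[8] flags=1010 LE?T → r5=0x0e
[9] flags=1010 VC?T → r0=0xed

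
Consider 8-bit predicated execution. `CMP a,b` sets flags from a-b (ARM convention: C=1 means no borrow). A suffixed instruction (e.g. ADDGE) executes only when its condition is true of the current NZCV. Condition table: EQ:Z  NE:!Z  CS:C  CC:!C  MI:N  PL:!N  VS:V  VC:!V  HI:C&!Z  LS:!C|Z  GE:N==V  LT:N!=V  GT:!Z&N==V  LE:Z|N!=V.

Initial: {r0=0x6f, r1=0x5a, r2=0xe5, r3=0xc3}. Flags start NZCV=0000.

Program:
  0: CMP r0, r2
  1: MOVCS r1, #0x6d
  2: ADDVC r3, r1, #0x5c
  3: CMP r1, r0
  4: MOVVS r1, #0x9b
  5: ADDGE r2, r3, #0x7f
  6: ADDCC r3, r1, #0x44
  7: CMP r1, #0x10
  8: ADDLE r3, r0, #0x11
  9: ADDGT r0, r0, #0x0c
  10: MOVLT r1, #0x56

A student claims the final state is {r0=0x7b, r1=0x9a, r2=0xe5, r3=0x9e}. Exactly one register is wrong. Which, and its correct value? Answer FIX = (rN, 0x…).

FIX = (r1, 0x5a)

[0] flags=1001 → (cmp)
[1] flags=1001 CS?F → skip
[2] flags=1001 VC?F → skip
[3] flags=1000 → (cmp)
[4] flags=1000 VS?F → skip
[5] flags=1000 GE?F → skip
[6] flags=1000 CC?T → r3=0x9e
[7] flags=0010 → (cmp)
[8] flags=0010 LE?F → skip
[9] flags=0010 GT?T → r0=0x7b
[10] flags=0010 LT?F → skip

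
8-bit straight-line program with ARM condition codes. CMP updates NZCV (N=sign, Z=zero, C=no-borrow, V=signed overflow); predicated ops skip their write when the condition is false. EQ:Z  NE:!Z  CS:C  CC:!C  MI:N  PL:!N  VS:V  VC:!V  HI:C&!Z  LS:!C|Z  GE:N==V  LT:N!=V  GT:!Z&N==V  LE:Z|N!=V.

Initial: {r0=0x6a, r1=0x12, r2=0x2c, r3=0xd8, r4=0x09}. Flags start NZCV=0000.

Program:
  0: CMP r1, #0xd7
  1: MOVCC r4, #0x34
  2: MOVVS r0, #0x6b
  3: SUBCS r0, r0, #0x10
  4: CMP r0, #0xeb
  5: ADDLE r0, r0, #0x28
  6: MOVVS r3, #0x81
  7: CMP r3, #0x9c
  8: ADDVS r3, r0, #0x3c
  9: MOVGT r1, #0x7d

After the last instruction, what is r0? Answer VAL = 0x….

VAL = 0x6a

[0] flags=0000 → (cmp)
[1] flags=0000 CC?T → r4=0x34
[2] flags=0000 VS?F → skip
[3] flags=0000 CS?F → skip
[4] flags=0000 → (cmp)
[5] flags=0000 LE?F → skip
[6] flags=0000 VS?F → skip
[7] flags=0010 → (cmp)
[8] flags=0010 VS?F → skip
[9] flags=0010 GT?T → r1=0x7d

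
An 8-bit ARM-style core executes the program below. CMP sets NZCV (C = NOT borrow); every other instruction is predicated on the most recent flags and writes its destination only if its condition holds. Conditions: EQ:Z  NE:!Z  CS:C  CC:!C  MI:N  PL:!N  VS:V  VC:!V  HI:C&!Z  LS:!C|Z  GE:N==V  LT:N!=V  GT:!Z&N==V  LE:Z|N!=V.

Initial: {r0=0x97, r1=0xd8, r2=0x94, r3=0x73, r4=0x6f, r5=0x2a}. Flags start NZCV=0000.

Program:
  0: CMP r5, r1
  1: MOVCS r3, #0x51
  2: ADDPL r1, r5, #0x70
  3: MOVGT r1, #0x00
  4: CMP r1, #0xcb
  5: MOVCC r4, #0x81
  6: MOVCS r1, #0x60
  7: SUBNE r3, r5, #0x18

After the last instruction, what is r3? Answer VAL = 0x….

0: ✓ CMP  NZCV=0000
1: · MOVCS
2: ✓ ADDPL  r1←0x9a
3: ✓ MOVGT  r1←0x00
4: ✓ CMP  NZCV=0000
5: ✓ MOVCC  r4←0x81
6: · MOVCS
7: ✓ SUBNE  r3←0x12

VAL = 0x12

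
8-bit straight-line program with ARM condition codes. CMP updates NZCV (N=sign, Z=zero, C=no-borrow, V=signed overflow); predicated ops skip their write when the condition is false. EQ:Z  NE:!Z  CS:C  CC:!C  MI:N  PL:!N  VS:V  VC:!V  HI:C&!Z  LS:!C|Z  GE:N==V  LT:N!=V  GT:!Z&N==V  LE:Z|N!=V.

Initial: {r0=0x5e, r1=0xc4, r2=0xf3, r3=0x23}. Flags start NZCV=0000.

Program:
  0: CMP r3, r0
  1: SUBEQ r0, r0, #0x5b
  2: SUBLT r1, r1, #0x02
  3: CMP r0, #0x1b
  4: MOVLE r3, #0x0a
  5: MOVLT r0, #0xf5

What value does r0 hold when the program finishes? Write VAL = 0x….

VAL = 0x5e

[0] flags=1000 → (cmp)
[1] flags=1000 EQ?F → skip
[2] flags=1000 LT?T → r1=0xc2
[3] flags=0010 → (cmp)
[4] flags=0010 LE?F → skip
[5] flags=0010 LT?F → skip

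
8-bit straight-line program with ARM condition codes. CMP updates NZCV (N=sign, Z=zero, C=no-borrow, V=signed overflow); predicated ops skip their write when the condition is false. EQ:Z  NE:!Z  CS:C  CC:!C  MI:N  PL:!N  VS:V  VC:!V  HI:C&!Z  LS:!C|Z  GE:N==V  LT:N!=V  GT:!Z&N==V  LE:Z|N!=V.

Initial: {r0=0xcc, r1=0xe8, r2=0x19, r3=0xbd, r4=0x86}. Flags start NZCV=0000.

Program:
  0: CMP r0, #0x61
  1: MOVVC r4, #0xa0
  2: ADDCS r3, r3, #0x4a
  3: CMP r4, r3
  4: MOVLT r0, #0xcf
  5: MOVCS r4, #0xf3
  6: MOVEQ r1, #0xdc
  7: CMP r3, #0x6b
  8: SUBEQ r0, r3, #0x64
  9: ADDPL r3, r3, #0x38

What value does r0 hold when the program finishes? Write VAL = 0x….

VAL = 0xcf

[0] flags=0011 → (cmp)
[1] flags=0011 VC?F → skip
[2] flags=0011 CS?T → r3=0x07
[3] flags=0011 → (cmp)
[4] flags=0011 LT?T → r0=0xcf
[5] flags=0011 CS?T → r4=0xf3
[6] flags=0011 EQ?F → skip
[7] flags=1000 → (cmp)
[8] flags=1000 EQ?F → skip
[9] flags=1000 PL?F → skip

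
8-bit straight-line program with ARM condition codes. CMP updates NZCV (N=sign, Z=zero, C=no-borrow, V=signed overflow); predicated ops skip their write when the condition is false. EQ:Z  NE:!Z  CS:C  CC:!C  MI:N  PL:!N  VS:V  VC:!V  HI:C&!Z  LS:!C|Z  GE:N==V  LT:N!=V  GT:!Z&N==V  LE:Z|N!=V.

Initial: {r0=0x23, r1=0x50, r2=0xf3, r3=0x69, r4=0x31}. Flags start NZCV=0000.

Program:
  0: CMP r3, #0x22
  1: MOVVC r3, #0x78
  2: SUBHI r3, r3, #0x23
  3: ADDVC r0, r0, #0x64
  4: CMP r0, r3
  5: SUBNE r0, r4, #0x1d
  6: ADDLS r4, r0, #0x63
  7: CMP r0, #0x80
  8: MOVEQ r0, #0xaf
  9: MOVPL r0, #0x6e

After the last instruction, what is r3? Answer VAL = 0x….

VAL = 0x55

[0] flags=0010 → (cmp)
[1] flags=0010 VC?T → r3=0x78
[2] flags=0010 HI?T → r3=0x55
[3] flags=0010 VC?T → r0=0x87
[4] flags=0011 → (cmp)
[5] flags=0011 NE?T → r0=0x14
[6] flags=0011 LS?F → skip
[7] flags=1001 → (cmp)
[8] flags=1001 EQ?F → skip
[9] flags=1001 PL?F → skip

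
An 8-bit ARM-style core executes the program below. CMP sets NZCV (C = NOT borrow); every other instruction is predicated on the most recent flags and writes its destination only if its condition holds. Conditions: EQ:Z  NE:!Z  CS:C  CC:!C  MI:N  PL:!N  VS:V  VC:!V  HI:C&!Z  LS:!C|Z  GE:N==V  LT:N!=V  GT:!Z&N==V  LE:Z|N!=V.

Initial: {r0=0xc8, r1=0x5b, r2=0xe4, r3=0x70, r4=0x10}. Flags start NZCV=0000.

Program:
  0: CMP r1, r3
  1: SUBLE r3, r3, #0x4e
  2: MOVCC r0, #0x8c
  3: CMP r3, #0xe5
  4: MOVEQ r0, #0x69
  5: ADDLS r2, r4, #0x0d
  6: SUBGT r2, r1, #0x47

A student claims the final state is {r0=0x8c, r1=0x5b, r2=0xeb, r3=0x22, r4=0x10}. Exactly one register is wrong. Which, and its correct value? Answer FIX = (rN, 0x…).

FIX = (r2, 0x14)

0: ✓ CMP  NZCV=1000
1: ✓ SUBLE  r3←0x22
2: ✓ MOVCC  r0←0x8c
3: ✓ CMP  NZCV=0000
4: · MOVEQ
5: ✓ ADDLS  r2←0x1d
6: ✓ SUBGT  r2←0x14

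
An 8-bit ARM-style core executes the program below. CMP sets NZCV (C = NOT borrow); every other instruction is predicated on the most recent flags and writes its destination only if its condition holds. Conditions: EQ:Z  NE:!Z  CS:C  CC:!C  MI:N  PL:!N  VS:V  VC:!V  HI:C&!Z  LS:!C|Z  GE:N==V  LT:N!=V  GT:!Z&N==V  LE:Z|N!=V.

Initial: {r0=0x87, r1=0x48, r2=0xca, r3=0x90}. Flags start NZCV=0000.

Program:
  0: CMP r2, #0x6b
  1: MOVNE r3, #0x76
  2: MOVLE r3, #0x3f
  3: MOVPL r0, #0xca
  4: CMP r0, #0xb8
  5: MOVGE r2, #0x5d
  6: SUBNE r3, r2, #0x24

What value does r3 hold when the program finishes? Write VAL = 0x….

VAL = 0x39

[0] flags=0011 → (cmp)
[1] flags=0011 NE?T → r3=0x76
[2] flags=0011 LE?T → r3=0x3f
[3] flags=0011 PL?T → r0=0xca
[4] flags=0010 → (cmp)
[5] flags=0010 GE?T → r2=0x5d
[6] flags=0010 NE?T → r3=0x39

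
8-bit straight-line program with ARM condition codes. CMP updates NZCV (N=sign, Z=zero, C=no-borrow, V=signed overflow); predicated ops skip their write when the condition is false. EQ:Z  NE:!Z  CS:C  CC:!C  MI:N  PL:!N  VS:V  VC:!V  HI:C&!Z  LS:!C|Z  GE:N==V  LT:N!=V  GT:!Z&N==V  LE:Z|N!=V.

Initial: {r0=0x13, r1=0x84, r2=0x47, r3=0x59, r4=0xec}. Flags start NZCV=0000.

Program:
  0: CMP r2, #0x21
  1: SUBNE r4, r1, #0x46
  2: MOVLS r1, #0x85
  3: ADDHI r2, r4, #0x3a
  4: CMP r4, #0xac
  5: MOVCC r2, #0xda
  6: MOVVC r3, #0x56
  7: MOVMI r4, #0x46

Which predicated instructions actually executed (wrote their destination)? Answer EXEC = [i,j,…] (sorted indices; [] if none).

0: ✓ CMP  NZCV=0010
1: ✓ SUBNE  r4←0x3e
2: · MOVLS
3: ✓ ADDHI  r2←0x78
4: ✓ CMP  NZCV=1001
5: ✓ MOVCC  r2←0xda
6: · MOVVC
7: ✓ MOVMI  r4←0x46

EXEC = [1,3,5,7]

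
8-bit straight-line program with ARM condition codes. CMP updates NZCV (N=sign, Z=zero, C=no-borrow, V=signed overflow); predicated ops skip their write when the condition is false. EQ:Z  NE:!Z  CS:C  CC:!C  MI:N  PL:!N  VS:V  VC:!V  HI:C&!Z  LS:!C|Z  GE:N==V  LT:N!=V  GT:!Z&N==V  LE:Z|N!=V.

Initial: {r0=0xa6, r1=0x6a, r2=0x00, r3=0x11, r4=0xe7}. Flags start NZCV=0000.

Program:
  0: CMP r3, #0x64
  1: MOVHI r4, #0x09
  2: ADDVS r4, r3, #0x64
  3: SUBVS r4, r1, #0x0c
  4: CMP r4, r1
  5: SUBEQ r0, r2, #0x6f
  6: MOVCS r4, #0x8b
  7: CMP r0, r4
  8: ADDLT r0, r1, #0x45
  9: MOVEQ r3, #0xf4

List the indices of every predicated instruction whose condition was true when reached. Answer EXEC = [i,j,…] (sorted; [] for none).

EXEC = [6]

[0] flags=1000 → (cmp)
[1] flags=1000 HI?F → skip
[2] flags=1000 VS?F → skip
[3] flags=1000 VS?F → skip
[4] flags=0011 → (cmp)
[5] flags=0011 EQ?F → skip
[6] flags=0011 CS?T → r4=0x8b
[7] flags=0010 → (cmp)
[8] flags=0010 LT?F → skip
[9] flags=0010 EQ?F → skip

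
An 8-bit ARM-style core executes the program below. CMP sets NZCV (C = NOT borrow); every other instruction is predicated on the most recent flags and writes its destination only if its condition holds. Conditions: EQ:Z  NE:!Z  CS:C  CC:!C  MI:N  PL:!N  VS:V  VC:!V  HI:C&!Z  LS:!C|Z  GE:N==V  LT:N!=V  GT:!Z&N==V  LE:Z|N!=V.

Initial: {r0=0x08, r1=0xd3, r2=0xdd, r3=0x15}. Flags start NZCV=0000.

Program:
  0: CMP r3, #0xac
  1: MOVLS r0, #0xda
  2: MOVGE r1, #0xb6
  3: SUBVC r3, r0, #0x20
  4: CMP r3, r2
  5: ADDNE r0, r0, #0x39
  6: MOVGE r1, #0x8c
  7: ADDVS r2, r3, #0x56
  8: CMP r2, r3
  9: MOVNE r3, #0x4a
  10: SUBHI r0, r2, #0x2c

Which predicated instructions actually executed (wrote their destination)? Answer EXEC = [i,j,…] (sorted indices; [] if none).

EXEC = [1,2,3,5,9,10]

[0] flags=0000 → (cmp)
[1] flags=0000 LS?T → r0=0xda
[2] flags=0000 GE?T → r1=0xb6
[3] flags=0000 VC?T → r3=0xba
[4] flags=1000 → (cmp)
[5] flags=1000 NE?T → r0=0x13
[6] flags=1000 GE?F → skip
[7] flags=1000 VS?F → skip
[8] flags=0010 → (cmp)
[9] flags=0010 NE?T → r3=0x4a
[10] flags=0010 HI?T → r0=0xb1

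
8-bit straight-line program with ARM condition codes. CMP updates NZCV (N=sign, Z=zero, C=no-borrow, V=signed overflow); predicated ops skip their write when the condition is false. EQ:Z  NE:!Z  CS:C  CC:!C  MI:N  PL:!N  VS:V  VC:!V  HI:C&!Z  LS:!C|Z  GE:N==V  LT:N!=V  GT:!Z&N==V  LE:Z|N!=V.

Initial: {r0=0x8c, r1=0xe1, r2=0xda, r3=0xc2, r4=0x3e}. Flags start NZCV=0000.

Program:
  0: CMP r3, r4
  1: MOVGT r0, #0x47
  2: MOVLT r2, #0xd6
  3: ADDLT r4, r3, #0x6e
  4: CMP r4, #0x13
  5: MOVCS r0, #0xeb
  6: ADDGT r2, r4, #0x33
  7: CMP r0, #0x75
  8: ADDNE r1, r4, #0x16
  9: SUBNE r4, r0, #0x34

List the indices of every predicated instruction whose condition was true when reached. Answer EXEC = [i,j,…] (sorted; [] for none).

EXEC = [2,3,5,6,8,9]

[0] flags=1010 → (cmp)
[1] flags=1010 GT?F → skip
[2] flags=1010 LT?T → r2=0xd6
[3] flags=1010 LT?T → r4=0x30
[4] flags=0010 → (cmp)
[5] flags=0010 CS?T → r0=0xeb
[6] flags=0010 GT?T → r2=0x63
[7] flags=0011 → (cmp)
[8] flags=0011 NE?T → r1=0x46
[9] flags=0011 NE?T → r4=0xb7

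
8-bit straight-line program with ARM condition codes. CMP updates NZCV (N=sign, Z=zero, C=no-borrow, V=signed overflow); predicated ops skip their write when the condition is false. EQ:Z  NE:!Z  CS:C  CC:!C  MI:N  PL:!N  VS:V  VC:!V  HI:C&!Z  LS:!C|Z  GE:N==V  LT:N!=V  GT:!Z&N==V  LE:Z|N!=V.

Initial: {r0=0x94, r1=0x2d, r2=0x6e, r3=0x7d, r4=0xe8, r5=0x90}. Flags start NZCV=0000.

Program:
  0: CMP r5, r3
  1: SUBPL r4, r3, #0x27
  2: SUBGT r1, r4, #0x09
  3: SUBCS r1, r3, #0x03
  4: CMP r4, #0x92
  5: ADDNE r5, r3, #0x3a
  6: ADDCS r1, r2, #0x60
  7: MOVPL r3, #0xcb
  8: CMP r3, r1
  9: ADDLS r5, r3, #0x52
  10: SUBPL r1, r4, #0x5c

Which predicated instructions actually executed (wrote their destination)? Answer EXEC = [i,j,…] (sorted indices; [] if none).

0: ✓ CMP  NZCV=0011
1: ✓ SUBPL  r4←0x56
2: · SUBGT
3: ✓ SUBCS  r1←0x7a
4: ✓ CMP  NZCV=1001
5: ✓ ADDNE  r5←0xb7
6: · ADDCS
7: · MOVPL
8: ✓ CMP  NZCV=0010
9: · ADDLS
10: ✓ SUBPL  r1←0xfa

EXEC = [1,3,5,10]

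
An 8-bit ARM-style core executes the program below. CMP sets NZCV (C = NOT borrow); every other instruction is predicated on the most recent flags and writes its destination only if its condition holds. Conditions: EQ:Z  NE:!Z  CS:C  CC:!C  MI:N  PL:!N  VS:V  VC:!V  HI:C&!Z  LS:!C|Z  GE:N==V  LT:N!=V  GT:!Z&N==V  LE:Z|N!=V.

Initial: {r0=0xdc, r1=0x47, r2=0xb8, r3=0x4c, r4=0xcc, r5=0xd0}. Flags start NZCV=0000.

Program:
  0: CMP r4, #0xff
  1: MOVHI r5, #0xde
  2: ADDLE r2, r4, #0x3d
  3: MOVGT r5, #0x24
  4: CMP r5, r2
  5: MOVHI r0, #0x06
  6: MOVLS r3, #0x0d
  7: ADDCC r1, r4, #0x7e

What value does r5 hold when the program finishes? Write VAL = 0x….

0: ✓ CMP  NZCV=1000
1: · MOVHI
2: ✓ ADDLE  r2←0x09
3: · MOVGT
4: ✓ CMP  NZCV=1010
5: ✓ MOVHI  r0←0x06
6: · MOVLS
7: · ADDCC

VAL = 0xd0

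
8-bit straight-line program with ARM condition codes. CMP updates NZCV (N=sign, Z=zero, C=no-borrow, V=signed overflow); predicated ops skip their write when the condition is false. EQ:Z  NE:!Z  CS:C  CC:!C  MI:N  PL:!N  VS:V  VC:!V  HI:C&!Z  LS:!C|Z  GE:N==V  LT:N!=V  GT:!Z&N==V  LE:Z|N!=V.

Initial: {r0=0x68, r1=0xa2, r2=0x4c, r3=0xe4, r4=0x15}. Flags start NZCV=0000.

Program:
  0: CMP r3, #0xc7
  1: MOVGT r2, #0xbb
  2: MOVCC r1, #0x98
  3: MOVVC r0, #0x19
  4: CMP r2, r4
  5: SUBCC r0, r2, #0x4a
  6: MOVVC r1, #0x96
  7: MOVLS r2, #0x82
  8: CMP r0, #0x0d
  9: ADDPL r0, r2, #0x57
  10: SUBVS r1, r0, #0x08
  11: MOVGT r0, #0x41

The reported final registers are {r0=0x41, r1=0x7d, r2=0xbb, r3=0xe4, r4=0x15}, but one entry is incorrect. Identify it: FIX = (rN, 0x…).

FIX = (r1, 0x96)

0: ✓ CMP  NZCV=0010
1: ✓ MOVGT  r2←0xbb
2: · MOVCC
3: ✓ MOVVC  r0←0x19
4: ✓ CMP  NZCV=1010
5: · SUBCC
6: ✓ MOVVC  r1←0x96
7: · MOVLS
8: ✓ CMP  NZCV=0010
9: ✓ ADDPL  r0←0x12
10: · SUBVS
11: ✓ MOVGT  r0←0x41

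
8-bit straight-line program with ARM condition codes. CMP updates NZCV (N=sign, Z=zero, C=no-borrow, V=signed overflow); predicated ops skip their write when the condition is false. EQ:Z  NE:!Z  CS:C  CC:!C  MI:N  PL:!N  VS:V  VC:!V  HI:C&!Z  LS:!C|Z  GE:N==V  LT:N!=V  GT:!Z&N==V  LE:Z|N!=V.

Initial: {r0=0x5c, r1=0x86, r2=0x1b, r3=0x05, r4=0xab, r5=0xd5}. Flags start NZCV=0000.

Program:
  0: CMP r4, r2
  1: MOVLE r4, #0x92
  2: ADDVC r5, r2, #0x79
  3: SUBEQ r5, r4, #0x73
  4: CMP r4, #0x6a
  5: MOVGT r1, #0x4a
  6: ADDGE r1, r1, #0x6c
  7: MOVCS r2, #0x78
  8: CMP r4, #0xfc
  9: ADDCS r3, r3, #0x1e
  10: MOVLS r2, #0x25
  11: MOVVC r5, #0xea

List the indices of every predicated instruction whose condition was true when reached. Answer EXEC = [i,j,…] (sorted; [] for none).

EXEC = [1,2,7,10,11]

0: ✓ CMP  NZCV=1010
1: ✓ MOVLE  r4←0x92
2: ✓ ADDVC  r5←0x94
3: · SUBEQ
4: ✓ CMP  NZCV=0011
5: · MOVGT
6: · ADDGE
7: ✓ MOVCS  r2←0x78
8: ✓ CMP  NZCV=1000
9: · ADDCS
10: ✓ MOVLS  r2←0x25
11: ✓ MOVVC  r5←0xea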